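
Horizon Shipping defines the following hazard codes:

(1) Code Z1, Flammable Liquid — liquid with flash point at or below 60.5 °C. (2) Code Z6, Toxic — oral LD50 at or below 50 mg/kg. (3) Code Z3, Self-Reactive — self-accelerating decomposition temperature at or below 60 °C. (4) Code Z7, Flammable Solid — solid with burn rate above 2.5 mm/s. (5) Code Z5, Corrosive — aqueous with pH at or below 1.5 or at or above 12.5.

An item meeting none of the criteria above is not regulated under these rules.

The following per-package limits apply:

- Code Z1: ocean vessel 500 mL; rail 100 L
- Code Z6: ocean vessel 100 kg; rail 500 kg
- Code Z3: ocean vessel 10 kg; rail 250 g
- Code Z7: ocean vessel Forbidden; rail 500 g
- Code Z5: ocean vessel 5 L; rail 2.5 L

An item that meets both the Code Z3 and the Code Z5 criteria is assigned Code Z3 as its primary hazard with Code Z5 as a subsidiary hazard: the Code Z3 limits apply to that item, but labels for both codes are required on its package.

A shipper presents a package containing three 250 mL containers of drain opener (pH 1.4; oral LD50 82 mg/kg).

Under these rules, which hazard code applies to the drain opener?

The drain opener has pH 1.4, which is ≤ 1.5, so it is Code Z5 (Corrosive).

Code Z5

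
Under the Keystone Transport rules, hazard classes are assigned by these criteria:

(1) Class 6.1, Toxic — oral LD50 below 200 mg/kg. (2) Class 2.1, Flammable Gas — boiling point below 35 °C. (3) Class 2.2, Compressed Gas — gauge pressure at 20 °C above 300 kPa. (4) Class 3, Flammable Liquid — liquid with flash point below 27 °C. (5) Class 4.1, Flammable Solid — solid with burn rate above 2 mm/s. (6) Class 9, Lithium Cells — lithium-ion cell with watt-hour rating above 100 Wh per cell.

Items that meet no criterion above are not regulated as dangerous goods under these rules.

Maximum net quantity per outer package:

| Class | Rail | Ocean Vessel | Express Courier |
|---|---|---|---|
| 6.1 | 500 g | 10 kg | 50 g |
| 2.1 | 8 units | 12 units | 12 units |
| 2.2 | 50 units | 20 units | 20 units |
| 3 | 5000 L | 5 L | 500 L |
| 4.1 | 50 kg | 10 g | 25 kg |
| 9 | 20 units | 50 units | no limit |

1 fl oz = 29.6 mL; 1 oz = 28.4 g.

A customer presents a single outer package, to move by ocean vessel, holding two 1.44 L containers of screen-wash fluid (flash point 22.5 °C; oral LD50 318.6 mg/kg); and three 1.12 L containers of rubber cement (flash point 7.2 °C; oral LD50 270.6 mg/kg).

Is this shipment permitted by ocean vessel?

No

Screen-wash fluid: flash point 22.5 °C < 27 °C → Class 3 (Flammable Liquid).
Rubber cement: flash point 7.2 °C < 27 °C → Class 3 (Flammable Liquid).
Class 3 net quantity: (two 1.44 L containers = 2.88 L) + (three 1.12 L containers = 3.36 L) = 6.24 L.
6.24 L exceeds the ocean vessel limit of 5 L for Class 3.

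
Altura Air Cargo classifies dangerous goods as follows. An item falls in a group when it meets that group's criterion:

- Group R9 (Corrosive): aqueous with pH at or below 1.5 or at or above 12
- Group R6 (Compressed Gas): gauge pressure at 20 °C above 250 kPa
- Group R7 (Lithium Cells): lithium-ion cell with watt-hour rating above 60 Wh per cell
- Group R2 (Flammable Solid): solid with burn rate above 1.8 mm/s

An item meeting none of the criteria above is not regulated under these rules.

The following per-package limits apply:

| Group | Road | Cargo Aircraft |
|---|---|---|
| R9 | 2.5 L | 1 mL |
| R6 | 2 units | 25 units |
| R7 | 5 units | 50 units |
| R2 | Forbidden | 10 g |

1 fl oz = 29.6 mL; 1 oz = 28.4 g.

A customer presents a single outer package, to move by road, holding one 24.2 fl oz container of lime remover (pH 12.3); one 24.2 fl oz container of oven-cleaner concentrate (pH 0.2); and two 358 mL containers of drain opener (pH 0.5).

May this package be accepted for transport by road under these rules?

With pH 12.3 (≥ 12), the lime remover falls in Group R9.
The oven-cleaner concentrate has pH 0.2, which is ≤ 1.5, so it is Group R9 (Corrosive).
Drain opener: pH 0.5 ≤ 1.5 → Group R9 (Corrosive).
Total Group R9: (one 24.2 fl oz container = 716.32 mL) + (one 24.2 fl oz container = 716.32 mL) + (two 358 mL containers = 716 mL) = 2148.64 mL.
2148.64 mL ≤ 2.5 L (road limit, Group R9) — within limit.

Yes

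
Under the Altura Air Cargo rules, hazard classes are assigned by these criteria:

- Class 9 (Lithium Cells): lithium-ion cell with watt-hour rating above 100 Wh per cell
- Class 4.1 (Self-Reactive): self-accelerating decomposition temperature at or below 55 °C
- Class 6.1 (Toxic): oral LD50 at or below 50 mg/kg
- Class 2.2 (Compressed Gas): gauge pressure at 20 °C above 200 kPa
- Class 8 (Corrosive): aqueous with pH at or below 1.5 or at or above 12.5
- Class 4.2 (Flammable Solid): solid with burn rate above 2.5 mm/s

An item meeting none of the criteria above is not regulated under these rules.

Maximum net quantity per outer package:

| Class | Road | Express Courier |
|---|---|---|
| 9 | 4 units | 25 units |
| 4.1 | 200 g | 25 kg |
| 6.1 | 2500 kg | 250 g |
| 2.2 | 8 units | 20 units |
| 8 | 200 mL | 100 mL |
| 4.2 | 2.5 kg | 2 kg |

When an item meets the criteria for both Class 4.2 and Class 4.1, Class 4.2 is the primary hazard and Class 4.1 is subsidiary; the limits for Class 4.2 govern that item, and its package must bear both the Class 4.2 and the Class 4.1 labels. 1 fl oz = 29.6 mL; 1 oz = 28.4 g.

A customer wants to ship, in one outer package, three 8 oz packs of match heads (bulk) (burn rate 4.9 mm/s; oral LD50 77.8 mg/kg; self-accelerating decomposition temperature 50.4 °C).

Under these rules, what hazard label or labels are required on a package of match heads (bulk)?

With burn rate 4.9 mm/s (> 2.5 mm/s), the match heads (bulk) fall in Class 4.2.
With self-accelerating decomposition temperature 50.4 °C (≤ 55 °C), the match heads (bulk) fall in Class 4.1.
By the precedence rule Class 4.2 is primary and Class 4.1 is subsidiary, and that rule requires both labels on the package.

Class 4.1 and 4.2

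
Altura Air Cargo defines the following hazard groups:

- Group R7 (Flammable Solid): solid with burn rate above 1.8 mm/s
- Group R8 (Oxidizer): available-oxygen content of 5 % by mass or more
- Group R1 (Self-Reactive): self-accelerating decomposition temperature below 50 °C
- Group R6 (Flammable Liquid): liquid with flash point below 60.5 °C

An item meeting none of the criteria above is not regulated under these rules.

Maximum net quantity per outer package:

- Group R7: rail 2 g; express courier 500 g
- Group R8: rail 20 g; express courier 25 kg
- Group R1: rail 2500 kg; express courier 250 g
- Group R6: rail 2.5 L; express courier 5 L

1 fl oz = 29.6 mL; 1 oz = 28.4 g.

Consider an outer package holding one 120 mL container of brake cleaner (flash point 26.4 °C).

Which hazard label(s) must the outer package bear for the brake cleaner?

Group R6

With flash point 26.4 °C (< 60.5 °C), the brake cleaner falls in Group R6.
Only the Group R6 label is required.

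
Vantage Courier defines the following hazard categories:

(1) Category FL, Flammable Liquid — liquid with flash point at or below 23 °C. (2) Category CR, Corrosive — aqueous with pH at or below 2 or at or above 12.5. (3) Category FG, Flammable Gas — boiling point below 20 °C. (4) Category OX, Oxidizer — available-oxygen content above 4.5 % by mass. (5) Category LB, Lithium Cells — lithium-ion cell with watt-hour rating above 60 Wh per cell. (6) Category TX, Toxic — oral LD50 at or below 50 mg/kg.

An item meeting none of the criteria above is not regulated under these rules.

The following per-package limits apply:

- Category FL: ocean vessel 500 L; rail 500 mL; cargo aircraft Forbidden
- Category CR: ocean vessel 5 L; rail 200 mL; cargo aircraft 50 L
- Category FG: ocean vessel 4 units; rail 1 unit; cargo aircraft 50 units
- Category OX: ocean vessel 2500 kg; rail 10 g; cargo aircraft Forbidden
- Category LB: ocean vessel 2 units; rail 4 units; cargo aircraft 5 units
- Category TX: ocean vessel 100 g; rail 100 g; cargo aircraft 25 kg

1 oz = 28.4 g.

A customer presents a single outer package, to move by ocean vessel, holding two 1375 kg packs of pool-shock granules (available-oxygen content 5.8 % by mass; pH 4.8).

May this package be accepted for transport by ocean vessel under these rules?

Available-oxygen content 5.8 % by mass meets the Category OX criterion (Oxidizer), so the pool-shock granules are Category OX.
Category OX quantity: two 1375 kg packs = 2750 kg.
2750 kg exceeds the ocean vessel limit of 2500 kg for Category OX.

No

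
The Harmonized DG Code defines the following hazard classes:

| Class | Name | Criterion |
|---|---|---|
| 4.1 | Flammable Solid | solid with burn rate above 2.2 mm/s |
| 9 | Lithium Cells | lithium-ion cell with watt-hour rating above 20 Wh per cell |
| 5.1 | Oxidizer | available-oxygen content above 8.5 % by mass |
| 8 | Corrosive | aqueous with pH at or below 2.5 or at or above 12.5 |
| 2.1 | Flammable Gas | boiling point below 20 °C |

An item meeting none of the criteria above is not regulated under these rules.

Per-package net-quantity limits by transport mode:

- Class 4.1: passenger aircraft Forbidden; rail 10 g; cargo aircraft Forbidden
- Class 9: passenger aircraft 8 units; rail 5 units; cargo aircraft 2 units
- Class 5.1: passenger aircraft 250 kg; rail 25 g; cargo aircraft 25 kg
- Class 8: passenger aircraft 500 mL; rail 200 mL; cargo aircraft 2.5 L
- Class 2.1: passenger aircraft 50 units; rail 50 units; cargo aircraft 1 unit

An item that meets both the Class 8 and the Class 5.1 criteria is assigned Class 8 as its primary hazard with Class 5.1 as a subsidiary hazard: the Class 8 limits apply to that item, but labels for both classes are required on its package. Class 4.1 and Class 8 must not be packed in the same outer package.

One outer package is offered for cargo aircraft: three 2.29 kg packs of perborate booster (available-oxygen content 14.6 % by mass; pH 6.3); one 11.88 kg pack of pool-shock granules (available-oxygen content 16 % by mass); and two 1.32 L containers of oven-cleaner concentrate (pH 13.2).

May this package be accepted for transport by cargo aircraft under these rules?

The perborate booster has available-oxygen content 14.6 % by mass, which is > 8.5 % by mass, so it is Class 5.1 (Oxidizer).
Available-oxygen content 16 % by mass meets the Class 5.1 criterion (Oxidizer), so the pool-shock granules are Class 5.1.
Oven-cleaner concentrate: pH 13.2 ≥ 12.5 → Class 8 (Corrosive).
Class 5.1 net quantity: (three 2.29 kg packs = 6.87 kg) + 11.88 kg = 18.75 kg.
That is within the Class 5.1 cargo aircraft limit of 25 kg.
Class 8 quantity: two 1.32 L containers = 2.64 L.
2.64 L exceeds the cargo aircraft limit of 2.5 L for Class 8.
The segregation rule (Class 4.1 with Class 8) does not apply to Class 5.1 with Class 8.

No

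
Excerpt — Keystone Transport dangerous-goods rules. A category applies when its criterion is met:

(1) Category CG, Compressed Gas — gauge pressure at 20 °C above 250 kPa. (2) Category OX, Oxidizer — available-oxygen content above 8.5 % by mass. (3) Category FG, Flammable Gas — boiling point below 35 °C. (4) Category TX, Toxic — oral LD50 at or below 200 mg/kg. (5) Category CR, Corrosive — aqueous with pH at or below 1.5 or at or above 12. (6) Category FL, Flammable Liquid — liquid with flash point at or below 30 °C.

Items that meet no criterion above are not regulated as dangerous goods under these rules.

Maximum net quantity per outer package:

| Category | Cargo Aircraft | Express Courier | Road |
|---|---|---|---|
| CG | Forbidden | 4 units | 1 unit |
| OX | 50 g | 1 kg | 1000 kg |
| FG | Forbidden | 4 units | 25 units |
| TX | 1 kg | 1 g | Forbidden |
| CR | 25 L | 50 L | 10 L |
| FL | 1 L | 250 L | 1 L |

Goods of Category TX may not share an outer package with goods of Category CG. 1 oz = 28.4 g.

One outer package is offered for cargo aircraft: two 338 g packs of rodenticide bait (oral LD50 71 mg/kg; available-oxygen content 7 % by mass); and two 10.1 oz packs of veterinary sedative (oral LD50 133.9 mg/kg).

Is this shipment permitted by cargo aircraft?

No

With oral LD50 71 mg/kg (≤ 200 mg/kg), the rodenticide bait falls in Category TX.
Veterinary sedative: oral LD50 133.9 mg/kg ≤ 200 mg/kg → Category TX (Toxic).
Total Category TX: (two 338 g packs = 676 g) + (two 10.1 oz packs = 573.68 g) = 1249.68 g.
1249.68 g exceeds the cargo aircraft limit of 1 kg for Category TX.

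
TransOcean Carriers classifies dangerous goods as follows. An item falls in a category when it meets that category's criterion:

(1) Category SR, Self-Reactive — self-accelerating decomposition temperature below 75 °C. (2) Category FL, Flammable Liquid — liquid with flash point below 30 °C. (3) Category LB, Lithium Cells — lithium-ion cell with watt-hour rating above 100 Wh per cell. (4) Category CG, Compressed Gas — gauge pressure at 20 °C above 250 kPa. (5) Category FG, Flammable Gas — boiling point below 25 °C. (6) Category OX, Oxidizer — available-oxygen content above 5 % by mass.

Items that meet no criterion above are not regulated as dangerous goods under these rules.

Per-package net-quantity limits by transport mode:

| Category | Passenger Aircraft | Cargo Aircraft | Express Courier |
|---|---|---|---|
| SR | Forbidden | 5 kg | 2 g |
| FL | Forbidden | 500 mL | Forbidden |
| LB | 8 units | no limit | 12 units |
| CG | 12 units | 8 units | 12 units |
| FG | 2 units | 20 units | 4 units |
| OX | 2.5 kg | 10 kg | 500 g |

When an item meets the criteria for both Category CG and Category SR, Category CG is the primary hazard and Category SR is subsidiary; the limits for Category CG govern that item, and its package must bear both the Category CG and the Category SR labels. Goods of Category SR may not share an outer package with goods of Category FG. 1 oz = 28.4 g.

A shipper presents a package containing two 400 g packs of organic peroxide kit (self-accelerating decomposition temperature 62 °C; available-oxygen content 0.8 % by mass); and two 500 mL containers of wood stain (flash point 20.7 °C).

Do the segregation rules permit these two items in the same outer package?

Yes

With self-accelerating decomposition temperature 62 °C (< 75 °C), the organic peroxide kit falls in Category SR.
The wood stain has flash point 20.7 °C, which is < 30 °C, so it is Category FL (Flammable Liquid).
No segregation rule bars Category SR with Category FL.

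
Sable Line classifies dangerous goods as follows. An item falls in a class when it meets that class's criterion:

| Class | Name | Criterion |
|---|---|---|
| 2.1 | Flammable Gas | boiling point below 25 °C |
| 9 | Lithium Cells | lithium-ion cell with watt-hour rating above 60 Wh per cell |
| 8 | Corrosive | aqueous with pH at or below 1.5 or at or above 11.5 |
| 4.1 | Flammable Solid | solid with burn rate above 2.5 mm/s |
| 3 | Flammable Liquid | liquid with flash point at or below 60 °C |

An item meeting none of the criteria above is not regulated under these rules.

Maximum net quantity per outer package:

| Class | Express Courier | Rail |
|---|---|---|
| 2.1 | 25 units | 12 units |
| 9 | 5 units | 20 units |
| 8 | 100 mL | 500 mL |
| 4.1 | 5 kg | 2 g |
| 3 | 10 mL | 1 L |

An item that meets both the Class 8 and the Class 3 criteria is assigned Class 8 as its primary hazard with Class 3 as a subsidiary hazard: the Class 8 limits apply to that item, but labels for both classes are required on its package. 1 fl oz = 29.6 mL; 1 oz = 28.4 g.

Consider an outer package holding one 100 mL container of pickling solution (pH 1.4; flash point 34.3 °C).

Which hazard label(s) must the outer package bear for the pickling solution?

With pH 1.4 (≤ 1.5), the pickling solution falls in Class 8.
Pickling solution: flash point 34.3 °C ≤ 60 °C → Class 3 (Flammable Liquid).
By the precedence rule Class 8 is primary and Class 3 is subsidiary, and that rule requires both labels on the package.

Class 3 and 8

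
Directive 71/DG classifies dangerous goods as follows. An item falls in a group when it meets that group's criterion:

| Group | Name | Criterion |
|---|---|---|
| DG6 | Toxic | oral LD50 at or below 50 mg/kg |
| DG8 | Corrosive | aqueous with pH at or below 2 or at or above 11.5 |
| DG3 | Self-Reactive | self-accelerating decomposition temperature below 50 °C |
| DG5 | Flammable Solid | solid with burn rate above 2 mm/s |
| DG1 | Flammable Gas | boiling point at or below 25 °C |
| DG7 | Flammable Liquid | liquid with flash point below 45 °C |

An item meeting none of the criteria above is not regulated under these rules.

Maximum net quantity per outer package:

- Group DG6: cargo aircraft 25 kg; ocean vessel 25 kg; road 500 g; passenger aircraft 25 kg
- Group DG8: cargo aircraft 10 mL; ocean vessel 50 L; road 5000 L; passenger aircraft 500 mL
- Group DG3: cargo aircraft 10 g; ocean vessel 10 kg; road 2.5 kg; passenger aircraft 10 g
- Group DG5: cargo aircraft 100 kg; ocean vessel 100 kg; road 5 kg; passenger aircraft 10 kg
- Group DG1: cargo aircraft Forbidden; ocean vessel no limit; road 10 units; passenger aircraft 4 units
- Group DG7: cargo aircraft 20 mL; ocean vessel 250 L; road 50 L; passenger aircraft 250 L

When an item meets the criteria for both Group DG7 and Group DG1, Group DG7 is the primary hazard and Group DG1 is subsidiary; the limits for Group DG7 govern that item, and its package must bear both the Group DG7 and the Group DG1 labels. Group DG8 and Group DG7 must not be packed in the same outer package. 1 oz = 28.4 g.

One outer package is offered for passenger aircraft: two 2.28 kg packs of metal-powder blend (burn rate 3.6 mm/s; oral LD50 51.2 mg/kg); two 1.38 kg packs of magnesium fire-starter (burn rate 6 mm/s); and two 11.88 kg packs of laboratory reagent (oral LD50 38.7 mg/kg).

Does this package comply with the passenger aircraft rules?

Metal-powder blend: burn rate 3.6 mm/s > 2 mm/s → Group DG5 (Flammable Solid).
Magnesium fire-starter: burn rate 6 mm/s > 2 mm/s → Group DG5 (Flammable Solid).
With oral LD50 38.7 mg/kg (≤ 50 mg/kg), the laboratory reagent falls in Group DG6.
Group DG6 quantity: two 11.88 kg packs = 23.76 kg.
23.76 kg ≤ 25 kg (passenger aircraft limit, Group DG6) — within limit.
Total Group DG5: (two 2.28 kg packs = 4.56 kg) + (two 1.38 kg packs = 2.76 kg) = 7.32 kg.
That is within the Group DG5 passenger aircraft limit of 10 kg.
The segregation rule (Group DG8 with Group DG7) does not apply to Group DG6 with Group DG5.
Every hazard group is within its passenger aircraft limit and no segregation rule is violated.

Yes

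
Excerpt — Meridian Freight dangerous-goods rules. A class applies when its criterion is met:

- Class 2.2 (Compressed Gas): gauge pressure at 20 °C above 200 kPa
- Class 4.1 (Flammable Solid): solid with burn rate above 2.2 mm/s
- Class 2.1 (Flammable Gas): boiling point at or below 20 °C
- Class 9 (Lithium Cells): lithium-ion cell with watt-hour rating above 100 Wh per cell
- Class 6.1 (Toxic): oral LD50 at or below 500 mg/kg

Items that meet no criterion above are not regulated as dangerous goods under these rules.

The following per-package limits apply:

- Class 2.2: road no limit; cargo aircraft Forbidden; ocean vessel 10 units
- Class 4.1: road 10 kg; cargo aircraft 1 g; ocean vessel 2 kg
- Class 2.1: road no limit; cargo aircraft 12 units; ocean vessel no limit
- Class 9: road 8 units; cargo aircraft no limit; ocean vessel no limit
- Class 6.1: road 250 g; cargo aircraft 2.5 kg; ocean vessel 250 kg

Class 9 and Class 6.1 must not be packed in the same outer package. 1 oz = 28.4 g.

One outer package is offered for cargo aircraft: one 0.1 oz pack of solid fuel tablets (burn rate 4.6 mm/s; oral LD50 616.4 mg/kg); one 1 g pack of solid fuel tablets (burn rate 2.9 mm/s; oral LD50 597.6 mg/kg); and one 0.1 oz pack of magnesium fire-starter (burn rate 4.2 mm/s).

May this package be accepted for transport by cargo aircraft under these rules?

With burn rate 4.6 mm/s (> 2.2 mm/s), the solid fuel tablets fall in Class 4.1.
Burn rate 2.9 mm/s meets the Class 4.1 criterion (Flammable Solid), so the solid fuel tablets are Class 4.1.
Magnesium fire-starter: burn rate 4.2 mm/s > 2.2 mm/s → Class 4.1 (Flammable Solid).
Class 4.1 net quantity: (one 0.1 oz pack = 2.84 g) + 1 g + (one 0.1 oz pack = 2.84 g) = 6.68 g.
6.68 g exceeds the cargo aircraft limit of 1 g for Class 4.1.

No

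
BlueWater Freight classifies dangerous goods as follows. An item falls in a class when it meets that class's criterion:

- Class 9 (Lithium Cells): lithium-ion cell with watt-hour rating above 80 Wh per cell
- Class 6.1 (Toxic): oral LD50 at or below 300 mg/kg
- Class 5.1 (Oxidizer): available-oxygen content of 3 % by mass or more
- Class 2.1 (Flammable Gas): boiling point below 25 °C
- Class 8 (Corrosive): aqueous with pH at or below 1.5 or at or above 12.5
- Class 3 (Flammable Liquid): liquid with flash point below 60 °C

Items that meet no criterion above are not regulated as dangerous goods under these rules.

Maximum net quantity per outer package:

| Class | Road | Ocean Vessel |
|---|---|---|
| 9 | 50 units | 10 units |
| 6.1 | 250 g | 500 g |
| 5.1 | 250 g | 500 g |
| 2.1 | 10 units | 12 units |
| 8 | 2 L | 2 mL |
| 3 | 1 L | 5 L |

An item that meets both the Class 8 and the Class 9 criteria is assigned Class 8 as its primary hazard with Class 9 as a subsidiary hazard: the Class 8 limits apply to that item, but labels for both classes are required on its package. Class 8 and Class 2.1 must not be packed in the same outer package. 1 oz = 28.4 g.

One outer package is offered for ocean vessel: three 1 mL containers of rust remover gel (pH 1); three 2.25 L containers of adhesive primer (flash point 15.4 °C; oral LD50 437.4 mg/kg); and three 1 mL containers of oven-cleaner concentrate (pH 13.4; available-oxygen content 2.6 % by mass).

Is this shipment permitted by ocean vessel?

Rust remover gel: pH 1 ≤ 1.5 → Class 8 (Corrosive).
Adhesive primer: flash point 15.4 °C < 60 °C → Class 3 (Flammable Liquid).
pH 13.4 meets the Class 8 criterion (Corrosive), so the oven-cleaner concentrate is Class 8.
Class 8 net quantity: (three 1 mL containers = 3 mL) + (three 1 mL containers = 3 mL) = 6 mL.
That exceeds the Class 8 ocean vessel limit of 2 mL.
Class 3 quantity: three 2.25 L containers = 6.75 L.
That exceeds the Class 3 ocean vessel limit of 5 L.
The segregation rule (Class 8 with Class 2.1) does not apply to Class 8 with Class 3.

No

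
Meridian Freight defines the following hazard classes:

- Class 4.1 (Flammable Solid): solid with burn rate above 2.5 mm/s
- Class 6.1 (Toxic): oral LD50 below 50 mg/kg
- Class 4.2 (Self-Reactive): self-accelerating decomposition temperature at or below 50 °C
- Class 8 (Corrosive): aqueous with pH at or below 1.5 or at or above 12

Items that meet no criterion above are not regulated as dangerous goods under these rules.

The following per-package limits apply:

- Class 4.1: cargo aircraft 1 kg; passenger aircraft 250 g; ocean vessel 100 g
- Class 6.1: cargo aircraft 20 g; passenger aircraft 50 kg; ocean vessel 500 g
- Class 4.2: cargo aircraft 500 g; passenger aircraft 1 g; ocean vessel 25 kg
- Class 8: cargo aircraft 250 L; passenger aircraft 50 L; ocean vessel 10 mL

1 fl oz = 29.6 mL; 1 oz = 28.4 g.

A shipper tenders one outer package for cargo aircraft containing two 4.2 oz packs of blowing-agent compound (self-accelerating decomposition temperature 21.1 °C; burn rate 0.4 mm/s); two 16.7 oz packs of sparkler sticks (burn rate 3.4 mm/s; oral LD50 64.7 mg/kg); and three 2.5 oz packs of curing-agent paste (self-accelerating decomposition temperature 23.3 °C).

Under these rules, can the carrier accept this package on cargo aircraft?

Yes

Self-accelerating decomposition temperature 21.1 °C meets the Class 4.2 criterion (Self-Reactive), so the blowing-agent compound is Class 4.2.
Burn rate 3.4 mm/s meets the Class 4.1 criterion (Flammable Solid), so the sparkler sticks are Class 4.1.
Curing-agent paste: self-accelerating decomposition temperature 23.3 °C ≤ 50 °C → Class 4.2 (Self-Reactive).
Class 4.1 quantity: two 16.7 oz packs = 948.56 g.
948.56 g ≤ 1 kg (cargo aircraft limit, Class 4.1) — within limit.
Total Class 4.2: (two 4.2 oz packs = 238.56 g) + (three 2.5 oz packs = 213 g) = 451.56 g.
That is within the Class 4.2 cargo aircraft limit of 500 g.
Every hazard class is within its cargo aircraft limit and no segregation rule is violated.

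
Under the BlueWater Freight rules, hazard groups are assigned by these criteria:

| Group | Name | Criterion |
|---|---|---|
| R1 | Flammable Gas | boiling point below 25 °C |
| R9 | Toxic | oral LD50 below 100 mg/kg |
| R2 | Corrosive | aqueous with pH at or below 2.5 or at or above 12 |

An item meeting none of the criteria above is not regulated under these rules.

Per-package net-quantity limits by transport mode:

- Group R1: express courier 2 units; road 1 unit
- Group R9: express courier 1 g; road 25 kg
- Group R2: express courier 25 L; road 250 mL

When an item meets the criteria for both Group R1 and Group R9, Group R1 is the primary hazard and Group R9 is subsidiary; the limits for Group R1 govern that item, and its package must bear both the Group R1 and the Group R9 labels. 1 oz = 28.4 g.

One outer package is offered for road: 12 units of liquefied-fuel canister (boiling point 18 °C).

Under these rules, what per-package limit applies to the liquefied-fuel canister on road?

1 unit

Liquefied-fuel canister: boiling point 18 °C < 25 °C → Group R1 (Flammable Gas).
The road limit for Group R1 is 1 unit.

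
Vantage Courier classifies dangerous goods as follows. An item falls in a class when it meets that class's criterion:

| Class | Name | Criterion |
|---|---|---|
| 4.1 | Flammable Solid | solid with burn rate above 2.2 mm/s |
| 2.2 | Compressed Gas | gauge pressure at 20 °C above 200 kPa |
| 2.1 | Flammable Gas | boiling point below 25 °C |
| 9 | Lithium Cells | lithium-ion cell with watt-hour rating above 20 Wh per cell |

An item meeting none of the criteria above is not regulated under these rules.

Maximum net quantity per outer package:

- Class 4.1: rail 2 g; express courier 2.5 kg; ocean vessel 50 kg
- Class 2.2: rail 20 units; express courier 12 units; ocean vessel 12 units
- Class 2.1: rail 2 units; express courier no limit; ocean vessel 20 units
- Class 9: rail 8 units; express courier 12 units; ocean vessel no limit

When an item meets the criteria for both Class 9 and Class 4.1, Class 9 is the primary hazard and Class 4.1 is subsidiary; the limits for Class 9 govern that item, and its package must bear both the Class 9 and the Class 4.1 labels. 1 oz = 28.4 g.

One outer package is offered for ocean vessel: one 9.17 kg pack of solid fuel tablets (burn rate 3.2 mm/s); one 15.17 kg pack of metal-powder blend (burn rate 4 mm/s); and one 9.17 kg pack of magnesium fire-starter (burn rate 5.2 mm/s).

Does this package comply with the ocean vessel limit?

Burn rate 3.2 mm/s meets the Class 4.1 criterion (Flammable Solid), so the solid fuel tablets are Class 4.1.
Burn rate 4 mm/s meets the Class 4.1 criterion (Flammable Solid), so the metal-powder blend is Class 4.1.
Magnesium fire-starter: burn rate 5.2 mm/s > 2.2 mm/s → Class 4.1 (Flammable Solid).
Class 4.1 net quantity: 9.17 kg + 15.17 kg + 9.17 kg = 33.51 kg.
That is within the Class 4.1 ocean vessel limit of 50 kg.

Yes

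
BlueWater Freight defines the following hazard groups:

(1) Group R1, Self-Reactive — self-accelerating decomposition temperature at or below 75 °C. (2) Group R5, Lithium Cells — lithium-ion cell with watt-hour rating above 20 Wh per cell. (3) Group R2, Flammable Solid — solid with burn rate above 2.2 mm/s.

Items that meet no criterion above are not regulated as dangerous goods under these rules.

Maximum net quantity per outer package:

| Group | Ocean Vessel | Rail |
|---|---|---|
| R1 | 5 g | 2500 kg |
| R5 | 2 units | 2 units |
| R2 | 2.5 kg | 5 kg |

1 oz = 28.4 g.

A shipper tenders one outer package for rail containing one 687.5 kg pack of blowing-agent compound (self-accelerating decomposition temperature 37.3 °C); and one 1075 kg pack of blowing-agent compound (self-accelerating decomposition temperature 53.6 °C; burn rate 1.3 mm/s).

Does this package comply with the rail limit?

Self-accelerating decomposition temperature 37.3 °C meets the Group R1 criterion (Self-Reactive), so the blowing-agent compound is Group R1.
Self-accelerating decomposition temperature 53.6 °C meets the Group R1 criterion (Self-Reactive), so the blowing-agent compound is Group R1.
Total Group R1: 687.5 kg + 1075 kg = 1762.5 kg.
1762.5 kg ≤ 2500 kg (rail limit, Group R1) — within limit.

Yes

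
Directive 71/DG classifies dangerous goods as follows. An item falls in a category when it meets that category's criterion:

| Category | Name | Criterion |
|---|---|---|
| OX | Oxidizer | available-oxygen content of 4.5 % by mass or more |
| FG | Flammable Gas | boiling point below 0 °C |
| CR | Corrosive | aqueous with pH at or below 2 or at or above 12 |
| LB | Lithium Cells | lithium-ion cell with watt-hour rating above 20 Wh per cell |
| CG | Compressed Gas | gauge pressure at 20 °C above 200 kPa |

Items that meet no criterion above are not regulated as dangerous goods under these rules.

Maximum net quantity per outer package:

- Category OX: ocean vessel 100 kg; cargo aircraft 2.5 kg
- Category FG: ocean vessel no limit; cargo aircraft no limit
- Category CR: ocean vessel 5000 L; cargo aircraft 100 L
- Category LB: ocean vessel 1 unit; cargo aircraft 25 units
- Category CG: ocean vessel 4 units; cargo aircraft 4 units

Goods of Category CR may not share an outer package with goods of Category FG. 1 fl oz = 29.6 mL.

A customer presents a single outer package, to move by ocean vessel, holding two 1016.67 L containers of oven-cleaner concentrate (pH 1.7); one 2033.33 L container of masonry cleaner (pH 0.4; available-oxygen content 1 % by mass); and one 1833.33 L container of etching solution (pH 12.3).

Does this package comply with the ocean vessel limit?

The oven-cleaner concentrate has pH 1.7, which is ≤ 2, so it is Category CR (Corrosive).
pH 0.4 meets the Category CR criterion (Corrosive), so the masonry cleaner is Category CR.
Etching solution: pH 12.3 ≥ 12 → Category CR (Corrosive).
Total Category CR: (two 1016.67 L containers = 2033.34 L) + 2033.33 L + 1833.33 L = 5900 L.
5900 L exceeds the ocean vessel limit of 5000 L for Category CR.

No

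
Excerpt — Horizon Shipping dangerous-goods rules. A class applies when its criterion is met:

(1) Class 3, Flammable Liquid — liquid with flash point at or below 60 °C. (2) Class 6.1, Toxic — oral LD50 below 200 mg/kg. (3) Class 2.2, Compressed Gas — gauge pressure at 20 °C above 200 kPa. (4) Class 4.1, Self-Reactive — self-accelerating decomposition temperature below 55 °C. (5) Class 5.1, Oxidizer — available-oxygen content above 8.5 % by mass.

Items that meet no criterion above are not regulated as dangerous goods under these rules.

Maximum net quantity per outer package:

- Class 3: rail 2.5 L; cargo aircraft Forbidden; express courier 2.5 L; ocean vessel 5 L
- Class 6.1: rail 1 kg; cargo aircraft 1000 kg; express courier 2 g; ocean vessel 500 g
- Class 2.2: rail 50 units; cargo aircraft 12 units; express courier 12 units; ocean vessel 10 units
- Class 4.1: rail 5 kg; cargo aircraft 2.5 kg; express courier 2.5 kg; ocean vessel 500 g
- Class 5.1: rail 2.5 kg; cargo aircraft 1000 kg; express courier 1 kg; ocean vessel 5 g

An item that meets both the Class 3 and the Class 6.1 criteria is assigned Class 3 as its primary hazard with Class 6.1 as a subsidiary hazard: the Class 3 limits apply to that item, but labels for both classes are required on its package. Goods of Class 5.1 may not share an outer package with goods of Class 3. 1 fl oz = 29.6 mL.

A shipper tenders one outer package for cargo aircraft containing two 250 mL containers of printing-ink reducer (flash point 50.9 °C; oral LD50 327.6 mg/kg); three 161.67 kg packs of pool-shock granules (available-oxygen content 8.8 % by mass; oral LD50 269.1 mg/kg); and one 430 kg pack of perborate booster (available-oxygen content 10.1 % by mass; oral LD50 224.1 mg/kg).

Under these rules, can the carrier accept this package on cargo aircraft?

No

The printing-ink reducer has flash point 50.9 °C, which is ≤ 60 °C, so it is Class 3 (Flammable Liquid).
With available-oxygen content 8.8 % by mass (> 8.5 % by mass), the pool-shock granules fall in Class 5.1.
Available-oxygen content 10.1 % by mass meets the Class 5.1 criterion (Oxidizer), so the perborate booster is Class 5.1.
Class 5.1 net quantity: (three 161.67 kg packs = 485.01 kg) + 430 kg = 915.01 kg.
915.01 kg is within the cargo aircraft limit of 1000 kg for Class 5.1.
Class 3 quantity: two 250 mL containers = 500 mL.
Class 3 is Forbidden by cargo aircraft.
Class 5.1 and Class 3 may not share an outer package.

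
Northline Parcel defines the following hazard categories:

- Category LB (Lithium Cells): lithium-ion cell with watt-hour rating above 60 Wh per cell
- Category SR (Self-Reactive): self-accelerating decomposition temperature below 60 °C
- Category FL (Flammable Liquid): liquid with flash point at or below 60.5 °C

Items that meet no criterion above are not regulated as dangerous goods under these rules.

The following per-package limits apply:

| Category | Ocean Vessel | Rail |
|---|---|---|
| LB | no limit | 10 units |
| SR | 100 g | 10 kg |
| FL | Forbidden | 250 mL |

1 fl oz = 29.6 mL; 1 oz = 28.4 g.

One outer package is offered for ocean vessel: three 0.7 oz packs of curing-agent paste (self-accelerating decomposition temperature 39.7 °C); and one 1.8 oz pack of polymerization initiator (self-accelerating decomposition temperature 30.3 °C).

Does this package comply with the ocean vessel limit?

No

Self-accelerating decomposition temperature 39.7 °C meets the Category SR criterion (Self-Reactive), so the curing-agent paste is Category SR.
The polymerization initiator has self-accelerating decomposition temperature 30.3 °C, which is < 60 °C, so it is Category SR (Self-Reactive).
Total Category SR: (three 0.7 oz packs = 59.64 g) + (one 1.8 oz pack = 51.12 g) = 110.76 g.
That exceeds the Category SR ocean vessel limit of 100 g.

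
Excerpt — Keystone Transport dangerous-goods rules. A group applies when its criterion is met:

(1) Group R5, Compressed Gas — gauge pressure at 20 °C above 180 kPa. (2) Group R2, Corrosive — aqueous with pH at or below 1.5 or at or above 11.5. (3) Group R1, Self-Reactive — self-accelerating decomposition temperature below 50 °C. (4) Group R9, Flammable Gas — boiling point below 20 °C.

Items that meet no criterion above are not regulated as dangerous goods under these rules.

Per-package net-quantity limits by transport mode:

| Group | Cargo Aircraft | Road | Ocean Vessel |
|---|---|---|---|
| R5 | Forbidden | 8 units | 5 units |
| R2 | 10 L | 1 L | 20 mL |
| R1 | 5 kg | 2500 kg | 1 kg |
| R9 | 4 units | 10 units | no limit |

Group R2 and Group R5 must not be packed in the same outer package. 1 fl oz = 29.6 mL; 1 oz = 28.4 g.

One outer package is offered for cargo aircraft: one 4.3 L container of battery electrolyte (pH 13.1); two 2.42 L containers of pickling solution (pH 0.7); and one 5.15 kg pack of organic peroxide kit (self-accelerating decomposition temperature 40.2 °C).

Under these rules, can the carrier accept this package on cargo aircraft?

No

pH 13.1 meets the Group R2 criterion (Corrosive), so the battery electrolyte is Group R2.
The pickling solution has pH 0.7, which is ≤ 1.5, so it is Group R2 (Corrosive).
Self-accelerating decomposition temperature 40.2 °C meets the Group R1 criterion (Self-Reactive), so the organic peroxide kit is Group R1.
Group R2 net quantity: 4.3 L + (two 2.42 L containers = 4.84 L) = 9.14 L.
9.14 L is within the cargo aircraft limit of 10 L for Group R2.
Group R1 quantity: 5.15 kg.
5.15 kg > 5 kg (cargo aircraft limit, Group R1) — over the limit.
The segregation rule (Group R2 with Group R5) does not apply to Group R2 with Group R1.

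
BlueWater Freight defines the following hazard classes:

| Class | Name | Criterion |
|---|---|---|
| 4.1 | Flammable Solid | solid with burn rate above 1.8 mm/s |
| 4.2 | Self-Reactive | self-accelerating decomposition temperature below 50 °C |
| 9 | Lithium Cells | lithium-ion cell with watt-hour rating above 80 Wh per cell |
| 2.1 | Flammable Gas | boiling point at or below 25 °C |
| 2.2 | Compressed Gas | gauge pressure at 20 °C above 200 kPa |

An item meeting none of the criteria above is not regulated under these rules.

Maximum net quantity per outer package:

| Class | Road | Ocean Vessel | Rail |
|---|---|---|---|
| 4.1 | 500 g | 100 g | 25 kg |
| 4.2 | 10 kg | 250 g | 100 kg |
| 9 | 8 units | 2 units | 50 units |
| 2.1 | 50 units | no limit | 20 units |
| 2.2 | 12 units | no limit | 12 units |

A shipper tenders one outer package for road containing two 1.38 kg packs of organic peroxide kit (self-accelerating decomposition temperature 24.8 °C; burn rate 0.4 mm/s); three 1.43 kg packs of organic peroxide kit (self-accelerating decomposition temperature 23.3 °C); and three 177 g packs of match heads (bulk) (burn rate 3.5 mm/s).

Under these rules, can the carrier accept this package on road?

The organic peroxide kit has self-accelerating decomposition temperature 24.8 °C, which is < 50 °C, so it is Class 4.2 (Self-Reactive).
Organic peroxide kit: self-accelerating decomposition temperature 23.3 °C < 50 °C → Class 4.2 (Self-Reactive).
The match heads (bulk) have burn rate 3.5 mm/s, which is > 1.8 mm/s, so they are Class 4.1 (Flammable Solid).
Class 4.1 quantity: three 177 g packs = 531 g.
That exceeds the Class 4.1 road limit of 500 g.
Class 4.2 net quantity: (two 1.38 kg packs = 2.76 kg) + (three 1.43 kg packs = 4.29 kg) = 7.05 kg.
That is within the Class 4.2 road limit of 10 kg.

No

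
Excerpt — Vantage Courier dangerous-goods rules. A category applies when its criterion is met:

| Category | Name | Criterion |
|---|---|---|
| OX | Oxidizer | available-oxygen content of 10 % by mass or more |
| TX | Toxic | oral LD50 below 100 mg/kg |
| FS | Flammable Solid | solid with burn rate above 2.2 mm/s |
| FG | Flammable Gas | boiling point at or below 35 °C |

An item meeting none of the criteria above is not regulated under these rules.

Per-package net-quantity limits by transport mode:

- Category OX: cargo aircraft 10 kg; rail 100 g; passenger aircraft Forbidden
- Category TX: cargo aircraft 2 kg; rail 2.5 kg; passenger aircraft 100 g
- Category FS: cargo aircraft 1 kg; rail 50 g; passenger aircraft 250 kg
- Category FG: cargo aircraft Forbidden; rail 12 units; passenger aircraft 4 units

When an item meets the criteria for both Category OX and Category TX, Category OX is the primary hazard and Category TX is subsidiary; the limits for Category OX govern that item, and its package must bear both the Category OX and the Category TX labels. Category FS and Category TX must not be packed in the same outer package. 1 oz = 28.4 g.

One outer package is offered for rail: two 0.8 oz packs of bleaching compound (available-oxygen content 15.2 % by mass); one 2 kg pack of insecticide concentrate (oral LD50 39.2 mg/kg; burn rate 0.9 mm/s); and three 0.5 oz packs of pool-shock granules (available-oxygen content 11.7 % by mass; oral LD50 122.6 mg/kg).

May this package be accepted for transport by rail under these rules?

Bleaching compound: available-oxygen content 15.2 % by mass ≥ 10 % by mass → Category OX (Oxidizer).
The insecticide concentrate has oral LD50 39.2 mg/kg, which is < 100 mg/kg, so it is Category TX (Toxic).
Available-oxygen content 11.7 % by mass meets the Category OX criterion (Oxidizer), so the pool-shock granules are Category OX.
Category OX net quantity: (two 0.8 oz packs = 45.44 g) + (three 0.5 oz packs = 42.6 g) = 88.04 g.
That is within the Category OX rail limit of 100 g.
Category TX quantity: 2 kg.
2 kg is within the rail limit of 2.5 kg for Category TX.
The segregation rule (Category FS with Category TX) does not apply to Category OX with Category TX.
Every hazard category is within its rail limit and no segregation rule is violated.

Yes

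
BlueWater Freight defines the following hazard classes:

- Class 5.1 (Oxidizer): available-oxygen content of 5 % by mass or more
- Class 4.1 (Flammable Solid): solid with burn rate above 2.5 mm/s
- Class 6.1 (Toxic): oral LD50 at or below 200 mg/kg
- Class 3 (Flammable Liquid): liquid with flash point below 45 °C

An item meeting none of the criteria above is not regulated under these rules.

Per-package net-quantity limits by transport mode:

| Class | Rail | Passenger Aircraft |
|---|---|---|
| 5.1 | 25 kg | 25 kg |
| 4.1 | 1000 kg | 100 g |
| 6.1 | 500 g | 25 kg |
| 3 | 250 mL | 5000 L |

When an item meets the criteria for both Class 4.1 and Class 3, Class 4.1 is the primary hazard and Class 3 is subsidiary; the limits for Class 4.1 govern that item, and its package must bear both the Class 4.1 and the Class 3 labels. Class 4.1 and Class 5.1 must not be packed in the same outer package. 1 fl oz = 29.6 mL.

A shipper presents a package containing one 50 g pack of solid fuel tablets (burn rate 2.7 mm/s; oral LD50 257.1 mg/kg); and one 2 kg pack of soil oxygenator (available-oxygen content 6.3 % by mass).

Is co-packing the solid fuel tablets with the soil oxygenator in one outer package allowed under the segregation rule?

Burn rate 2.7 mm/s meets the Class 4.1 criterion (Flammable Solid), so the solid fuel tablets are Class 4.1.
The soil oxygenator has available-oxygen content 6.3 % by mass, which is ≥ 5 % by mass, so it is Class 5.1 (Oxidizer).
Class 4.1 and Class 5.1 may not share an outer package.

No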